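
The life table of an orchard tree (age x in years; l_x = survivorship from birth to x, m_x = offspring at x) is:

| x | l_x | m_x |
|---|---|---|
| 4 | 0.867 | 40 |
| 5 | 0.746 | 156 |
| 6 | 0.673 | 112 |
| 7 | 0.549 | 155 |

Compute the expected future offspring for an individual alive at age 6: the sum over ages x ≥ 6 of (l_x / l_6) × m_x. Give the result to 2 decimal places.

238.44

l_6 = 0.673. Conditional survival from age 6 to x is l_x / l_6.
  x=6: (0.673/0.673) × 112 = 112.0000
  x=7: (0.549/0.673) × 155 = 126.4413
Sum = 112.0000 + 126.4413 = 238.4413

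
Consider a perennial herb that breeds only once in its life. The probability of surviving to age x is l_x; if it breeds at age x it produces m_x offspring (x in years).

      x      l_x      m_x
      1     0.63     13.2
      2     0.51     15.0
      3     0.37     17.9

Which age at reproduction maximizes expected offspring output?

Expected offspring if breeding at age x = l_x × m_x:
  age 1: 0.63 × 13.2 = 8.316
  age 2: 0.51 × 15.0 = 7.650
  age 3: 0.37 × 17.9 = 6.623
Maximum at age 1 (8.316).

1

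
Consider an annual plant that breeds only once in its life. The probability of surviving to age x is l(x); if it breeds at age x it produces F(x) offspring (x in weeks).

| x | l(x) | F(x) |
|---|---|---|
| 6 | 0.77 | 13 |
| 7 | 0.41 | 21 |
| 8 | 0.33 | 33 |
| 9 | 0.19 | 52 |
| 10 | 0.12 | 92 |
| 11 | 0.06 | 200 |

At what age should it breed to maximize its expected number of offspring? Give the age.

11

Expected offspring if breeding at age x = l(x) × F(x):
  age 6: 0.77 × 13 = 10.010
  age 7: 0.41 × 21 = 8.610
  age 8: 0.33 × 33 = 10.890
  age 9: 0.19 × 52 = 9.880
  age 10: 0.12 × 92 = 11.040
  age 11: 0.06 × 200 = 12.000
Maximum at age 11 (12.000).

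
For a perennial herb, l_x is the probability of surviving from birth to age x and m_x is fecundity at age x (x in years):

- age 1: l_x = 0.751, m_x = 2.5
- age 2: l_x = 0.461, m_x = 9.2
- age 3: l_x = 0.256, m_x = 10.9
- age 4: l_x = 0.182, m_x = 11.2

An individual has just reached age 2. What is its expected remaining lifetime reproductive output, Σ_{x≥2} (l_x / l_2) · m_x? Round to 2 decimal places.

l_2 = 0.461. Conditional survival from age 2 to x is l_x / l_2.
  x=2: (0.461/0.461) × 9.2 = 9.2000
  x=3: (0.256/0.461) × 10.9 = 6.0529
  x=4: (0.182/0.461) × 11.2 = 4.4217
Sum = 9.2000 + 6.0529 + 4.4217 = 19.6746

19.67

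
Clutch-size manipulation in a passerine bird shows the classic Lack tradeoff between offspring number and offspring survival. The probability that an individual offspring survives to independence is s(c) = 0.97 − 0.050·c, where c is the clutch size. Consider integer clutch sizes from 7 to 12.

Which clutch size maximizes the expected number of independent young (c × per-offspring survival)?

10

Expected independent young = c × s(c):
  c=7: 7 × 0.620 = 4.340
  c=8: 8 × 0.570 = 4.560
  c=9: 9 × 0.520 = 4.680
  c=10: 10 × 0.470 = 4.700
  c=11: 11 × 0.420 = 4.620
  c=12: 12 × 0.370 = 4.440
Maximum at c = 10 (4.700 independent young).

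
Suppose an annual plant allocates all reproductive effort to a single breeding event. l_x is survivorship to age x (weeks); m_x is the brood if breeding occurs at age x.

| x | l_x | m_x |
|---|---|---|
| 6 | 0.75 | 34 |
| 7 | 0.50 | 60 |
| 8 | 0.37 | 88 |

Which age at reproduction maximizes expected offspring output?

8

Expected offspring if breeding at age x = l_x × m_x:
  age 6: 0.75 × 34 = 25.500
  age 7: 0.50 × 60 = 30.000
  age 8: 0.37 × 88 = 32.560
Maximum at age 8 (32.560).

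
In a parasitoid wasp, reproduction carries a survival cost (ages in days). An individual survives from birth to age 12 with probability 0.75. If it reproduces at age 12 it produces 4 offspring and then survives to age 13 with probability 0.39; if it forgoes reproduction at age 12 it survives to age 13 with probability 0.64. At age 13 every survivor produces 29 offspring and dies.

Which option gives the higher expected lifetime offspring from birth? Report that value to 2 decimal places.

breed at age 12: R₀ = 0.75 × (4 + 0.39 × 29) = 0.75 × 15.3100 = 11.4825
delay to age 13: R₀ = 0.75 × (0.64 × 29) = 0.75 × 18.5600 = 13.9200
Higher: delay to age 13 (13.9200).

13.92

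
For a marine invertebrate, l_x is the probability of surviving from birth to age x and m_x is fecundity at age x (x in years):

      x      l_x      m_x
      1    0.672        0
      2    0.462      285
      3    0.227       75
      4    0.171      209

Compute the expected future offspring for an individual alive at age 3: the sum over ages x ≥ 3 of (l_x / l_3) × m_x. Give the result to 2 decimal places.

l_3 = 0.227. Conditional survival from age 3 to x is l_x / l_3.
  x=3: (0.227/0.227) × 75 = 75.0000
  x=4: (0.171/0.227) × 209 = 157.4405
Sum = 75.0000 + 157.4405 = 232.4405

232.44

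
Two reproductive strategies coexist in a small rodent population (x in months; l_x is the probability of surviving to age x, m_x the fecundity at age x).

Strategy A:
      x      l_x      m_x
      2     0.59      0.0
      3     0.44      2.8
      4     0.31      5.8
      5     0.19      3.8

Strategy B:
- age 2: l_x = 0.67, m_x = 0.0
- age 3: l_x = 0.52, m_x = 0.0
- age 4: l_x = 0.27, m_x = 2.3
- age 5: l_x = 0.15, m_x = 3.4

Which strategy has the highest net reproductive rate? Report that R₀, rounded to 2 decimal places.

Strategy A: R₀ = 0.59×0.0 + 0.44×2.8 + 0.31×5.8 + 0.19×3.8 = 3.7520
Strategy B: R₀ = 0.67×0.0 + 0.52×0.0 + 0.27×2.3 + 0.15×3.4 = 1.1310
Highest R₀: strategy A with 3.7520.

3.75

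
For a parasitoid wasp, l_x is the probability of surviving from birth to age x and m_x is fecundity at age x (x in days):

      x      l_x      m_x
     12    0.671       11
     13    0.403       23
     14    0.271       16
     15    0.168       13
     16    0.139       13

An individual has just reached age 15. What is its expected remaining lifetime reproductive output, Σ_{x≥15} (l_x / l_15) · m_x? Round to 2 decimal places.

l_15 = 0.168. Conditional survival from age 15 to x is l_x / l_15.
  x=15: (0.168/0.168) × 13 = 13.0000
  x=16: (0.139/0.168) × 13 = 10.7560
Sum = 13.0000 + 10.7560 = 23.7560

23.76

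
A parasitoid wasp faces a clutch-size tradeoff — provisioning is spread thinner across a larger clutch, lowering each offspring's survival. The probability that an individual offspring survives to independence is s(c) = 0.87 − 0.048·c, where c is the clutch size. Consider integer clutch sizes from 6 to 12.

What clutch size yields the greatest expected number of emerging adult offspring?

Expected emerging adult offspring = c × s(c):
  c=6: 6 × 0.582 = 3.492
  c=7: 7 × 0.534 = 3.738
  c=8: 8 × 0.486 = 3.888
  c=9: 9 × 0.438 = 3.942
  c=10: 10 × 0.390 = 3.900
  c=11: 11 × 0.342 = 3.762
  c=12: 12 × 0.294 = 3.528
Maximum at c = 9 (3.942 emerging adult offspring).

9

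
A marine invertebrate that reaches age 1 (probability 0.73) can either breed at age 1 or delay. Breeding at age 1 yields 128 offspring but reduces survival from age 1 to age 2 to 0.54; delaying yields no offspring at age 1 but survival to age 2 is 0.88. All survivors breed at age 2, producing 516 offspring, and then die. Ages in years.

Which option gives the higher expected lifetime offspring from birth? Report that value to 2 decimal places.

breed at age 1: R₀ = 0.73 × (128 + 0.54 × 516) = 0.73 × 406.6400 = 296.8472
delay to age 2: R₀ = 0.73 × (0.88 × 516) = 0.73 × 454.0800 = 331.4784
Higher: delay to age 2 (331.4784).

331.48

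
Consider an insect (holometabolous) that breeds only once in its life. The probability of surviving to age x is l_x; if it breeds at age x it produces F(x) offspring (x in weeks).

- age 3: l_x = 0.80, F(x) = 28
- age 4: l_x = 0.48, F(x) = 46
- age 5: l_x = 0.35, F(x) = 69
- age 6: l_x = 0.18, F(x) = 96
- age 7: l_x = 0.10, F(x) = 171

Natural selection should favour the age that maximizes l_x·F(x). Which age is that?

5

Expected offspring if breeding at age x = l_x × F(x):
  age 3: 0.80 × 28 = 22.400
  age 4: 0.48 × 46 = 22.080
  age 5: 0.35 × 69 = 24.150
  age 6: 0.18 × 96 = 17.280
  age 7: 0.10 × 171 = 17.100
Maximum at age 5 (24.150).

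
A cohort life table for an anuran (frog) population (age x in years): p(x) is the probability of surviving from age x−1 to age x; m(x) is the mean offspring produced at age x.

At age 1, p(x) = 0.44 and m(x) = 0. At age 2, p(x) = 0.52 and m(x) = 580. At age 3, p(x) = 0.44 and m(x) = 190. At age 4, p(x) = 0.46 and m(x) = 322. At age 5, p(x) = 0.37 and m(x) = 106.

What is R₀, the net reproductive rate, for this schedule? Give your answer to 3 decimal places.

168.559

Survivorship from birth: l_x = p_1·p_2·…·p_x.
  l_1 = 0.44000
  l_2 = 0.22880
  l_3 = 0.10067
  l_4 = 0.04631
  l_5 = 0.01713
R₀ = Σ l_x m(x):
  age 1: 0.44000 × 0 = 0.0000
  age 2: 0.22880 × 580 = 132.7040
  age 3: 0.10067 × 190 = 19.1273
  age 4: 0.04631 × 322 = 14.9118
  age 5: 0.01713 × 106 = 1.8158
R₀ = 0.0000 + 132.7040 + 19.1273 + 14.9118 + 1.8158 = 168.5589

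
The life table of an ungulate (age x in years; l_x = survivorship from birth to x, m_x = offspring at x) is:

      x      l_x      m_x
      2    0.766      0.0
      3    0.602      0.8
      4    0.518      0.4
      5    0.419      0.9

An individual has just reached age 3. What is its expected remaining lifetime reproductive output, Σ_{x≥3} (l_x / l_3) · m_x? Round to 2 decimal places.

1.77

l_3 = 0.602. Conditional survival from age 3 to x is l_x / l_3.
  x=3: (0.602/0.602) × 0.8 = 0.8000
  x=4: (0.518/0.602) × 0.4 = 0.3442
  x=5: (0.419/0.602) × 0.9 = 0.6264
Sum = 0.8000 + 0.3442 + 0.6264 = 1.7706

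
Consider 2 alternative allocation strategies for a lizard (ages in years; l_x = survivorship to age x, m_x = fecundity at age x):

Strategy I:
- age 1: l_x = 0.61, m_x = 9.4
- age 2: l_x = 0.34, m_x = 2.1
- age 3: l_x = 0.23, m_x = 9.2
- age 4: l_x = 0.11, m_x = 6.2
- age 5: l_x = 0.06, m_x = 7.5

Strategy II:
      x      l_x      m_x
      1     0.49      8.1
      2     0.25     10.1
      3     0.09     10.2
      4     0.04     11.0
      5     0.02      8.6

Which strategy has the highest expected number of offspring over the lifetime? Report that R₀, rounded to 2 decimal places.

Strategy I: R₀ = 0.61×9.4 + 0.34×2.1 + 0.23×9.2 + 0.11×6.2 + 0.06×7.5 = 9.6960
Strategy II: R₀ = 0.49×8.1 + 0.25×10.1 + 0.09×10.2 + 0.04×11.0 + 0.02×8.6 = 8.0240
Highest R₀: strategy I with 9.6960.

9.70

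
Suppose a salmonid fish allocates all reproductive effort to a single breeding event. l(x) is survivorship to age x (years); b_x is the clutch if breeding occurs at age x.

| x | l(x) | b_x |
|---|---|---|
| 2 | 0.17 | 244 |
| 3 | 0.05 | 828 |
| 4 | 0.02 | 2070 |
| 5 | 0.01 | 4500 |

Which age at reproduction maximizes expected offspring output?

Expected offspring if breeding at age x = l(x) × b_x:
  age 2: 0.17 × 244 = 41.480
  age 3: 0.05 × 828 = 41.400
  age 4: 0.02 × 2070 = 41.400
  age 5: 0.01 × 4500 = 45.000
Maximum at age 5 (45.000).

5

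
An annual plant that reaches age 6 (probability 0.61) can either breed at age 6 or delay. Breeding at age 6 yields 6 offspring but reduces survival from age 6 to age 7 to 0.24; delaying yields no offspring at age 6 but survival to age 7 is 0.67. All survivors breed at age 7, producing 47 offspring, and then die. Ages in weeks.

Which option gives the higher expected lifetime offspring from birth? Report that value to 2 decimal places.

breed at age 6: R₀ = 0.61 × (6 + 0.24 × 47) = 0.61 × 17.2800 = 10.5408
delay to age 7: R₀ = 0.61 × (0.67 × 47) = 0.61 × 31.4900 = 19.2089
Higher: delay to age 7 (19.2089).

19.21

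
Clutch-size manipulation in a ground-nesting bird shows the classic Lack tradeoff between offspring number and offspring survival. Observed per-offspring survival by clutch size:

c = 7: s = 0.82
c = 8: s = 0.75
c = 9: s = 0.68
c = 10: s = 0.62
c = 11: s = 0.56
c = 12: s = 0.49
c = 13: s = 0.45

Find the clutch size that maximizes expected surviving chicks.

10

Expected surviving chicks = c × s(c):
  c=7: 7 × 0.82 = 5.740
  c=8: 8 × 0.75 = 6.000
  c=9: 9 × 0.68 = 6.120
  c=10: 10 × 0.62 = 6.200
  c=11: 11 × 0.56 = 6.160
  c=12: 12 × 0.49 = 5.880
  c=13: 13 × 0.45 = 5.850
Maximum at c = 10 (6.200 surviving chicks).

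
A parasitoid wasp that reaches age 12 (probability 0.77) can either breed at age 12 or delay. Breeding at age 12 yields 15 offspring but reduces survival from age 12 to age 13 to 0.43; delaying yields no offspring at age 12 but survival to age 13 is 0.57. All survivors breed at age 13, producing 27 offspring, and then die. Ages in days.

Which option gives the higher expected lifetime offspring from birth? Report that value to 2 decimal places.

20.49

breed at age 12: R₀ = 0.77 × (15 + 0.43 × 27) = 0.77 × 26.6100 = 20.4897
delay to age 13: R₀ = 0.77 × (0.57 × 27) = 0.77 × 15.3900 = 11.8503
Higher: breed at age 12 (20.4897).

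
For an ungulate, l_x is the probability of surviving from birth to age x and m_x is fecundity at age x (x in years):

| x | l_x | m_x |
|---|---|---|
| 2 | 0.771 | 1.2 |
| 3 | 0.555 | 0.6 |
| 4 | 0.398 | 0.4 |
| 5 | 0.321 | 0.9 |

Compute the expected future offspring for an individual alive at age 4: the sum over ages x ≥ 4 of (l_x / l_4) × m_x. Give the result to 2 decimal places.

1.13

l_4 = 0.398. Conditional survival from age 4 to x is l_x / l_4.
  x=4: (0.398/0.398) × 0.4 = 0.4000
  x=5: (0.321/0.398) × 0.9 = 0.7259
Sum = 0.4000 + 0.7259 = 1.1259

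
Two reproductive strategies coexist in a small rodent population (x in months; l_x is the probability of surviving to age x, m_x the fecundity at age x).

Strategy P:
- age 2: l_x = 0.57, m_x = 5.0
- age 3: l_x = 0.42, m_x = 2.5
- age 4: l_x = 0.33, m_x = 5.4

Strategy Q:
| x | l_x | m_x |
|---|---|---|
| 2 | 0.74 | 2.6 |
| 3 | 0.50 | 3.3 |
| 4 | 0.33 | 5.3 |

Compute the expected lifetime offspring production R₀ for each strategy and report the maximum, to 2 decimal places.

5.68

Strategy P: R₀ = 0.57×5.0 + 0.42×2.5 + 0.33×5.4 = 5.6820
Strategy Q: R₀ = 0.74×2.6 + 0.50×3.3 + 0.33×5.3 = 5.3230
Highest R₀: strategy P with 5.6820.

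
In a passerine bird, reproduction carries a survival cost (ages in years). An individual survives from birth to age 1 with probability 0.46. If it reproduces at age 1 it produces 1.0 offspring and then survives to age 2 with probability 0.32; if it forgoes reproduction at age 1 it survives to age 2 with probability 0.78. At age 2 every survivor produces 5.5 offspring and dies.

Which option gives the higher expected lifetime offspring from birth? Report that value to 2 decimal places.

1.97

breed at age 1: R₀ = 0.46 × (1.0 + 0.32 × 5.5) = 0.46 × 2.7600 = 1.2696
delay to age 2: R₀ = 0.46 × (0.78 × 5.5) = 0.46 × 4.2900 = 1.9734
Higher: delay to age 2 (1.9734).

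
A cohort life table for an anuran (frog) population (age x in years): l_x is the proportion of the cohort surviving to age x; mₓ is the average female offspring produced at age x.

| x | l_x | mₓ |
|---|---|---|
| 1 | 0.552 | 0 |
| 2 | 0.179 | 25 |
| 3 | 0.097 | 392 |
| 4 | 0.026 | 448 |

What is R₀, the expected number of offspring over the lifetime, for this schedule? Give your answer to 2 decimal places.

R₀ = Σ l_x mₓ:
  age 1: 0.552 × 0 = 0.0000
  age 2: 0.179 × 25 = 4.4750
  age 3: 0.097 × 392 = 38.0240
  age 4: 0.026 × 448 = 11.6480
R₀ = 0.0000 + 4.4750 + 38.0240 + 11.6480 = 54.1470

54.15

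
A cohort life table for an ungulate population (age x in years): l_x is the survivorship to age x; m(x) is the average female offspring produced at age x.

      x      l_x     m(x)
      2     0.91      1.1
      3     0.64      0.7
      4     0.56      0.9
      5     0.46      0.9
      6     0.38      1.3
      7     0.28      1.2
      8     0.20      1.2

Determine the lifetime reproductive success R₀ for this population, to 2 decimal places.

3.44

R₀ = Σ l_x m(x):
  age 2: 0.91 × 1.1 = 1.0010
  age 3: 0.64 × 0.7 = 0.4480
  age 4: 0.56 × 0.9 = 0.5040
  age 5: 0.46 × 0.9 = 0.4140
  age 6: 0.38 × 1.3 = 0.4940
  age 7: 0.28 × 1.2 = 0.3360
  age 8: 0.20 × 1.2 = 0.2400
R₀ = 1.0010 + 0.4480 + 0.5040 + 0.4140 + 0.4940 + 0.3360 + 0.2400 = 3.4370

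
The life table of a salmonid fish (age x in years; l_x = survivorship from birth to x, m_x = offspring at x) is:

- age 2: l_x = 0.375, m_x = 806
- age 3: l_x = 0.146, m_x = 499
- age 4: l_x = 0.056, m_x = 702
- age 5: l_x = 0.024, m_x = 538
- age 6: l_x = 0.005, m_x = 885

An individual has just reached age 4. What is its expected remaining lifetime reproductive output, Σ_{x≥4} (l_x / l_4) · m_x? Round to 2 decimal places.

l_4 = 0.056. Conditional survival from age 4 to x is l_x / l_4.
  x=4: (0.056/0.056) × 702 = 702.0000
  x=5: (0.024/0.056) × 538 = 230.5714
  x=6: (0.005/0.056) × 885 = 79.0179
Sum = 702.0000 + 230.5714 + 79.0179 = 1011.5893

1011.59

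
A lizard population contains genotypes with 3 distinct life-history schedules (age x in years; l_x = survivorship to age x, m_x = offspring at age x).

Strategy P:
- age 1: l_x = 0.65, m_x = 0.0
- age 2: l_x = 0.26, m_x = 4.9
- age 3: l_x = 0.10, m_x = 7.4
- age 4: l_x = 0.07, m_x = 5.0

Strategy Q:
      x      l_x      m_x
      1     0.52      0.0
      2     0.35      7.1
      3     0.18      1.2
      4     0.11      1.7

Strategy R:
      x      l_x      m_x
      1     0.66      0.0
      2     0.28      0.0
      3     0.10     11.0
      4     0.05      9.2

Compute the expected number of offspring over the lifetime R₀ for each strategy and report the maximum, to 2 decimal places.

2.89

Strategy P: R₀ = 0.65×0.0 + 0.26×4.9 + 0.10×7.4 + 0.07×5.0 = 2.3640
Strategy Q: R₀ = 0.52×0.0 + 0.35×7.1 + 0.18×1.2 + 0.11×1.7 = 2.8880
Strategy R: R₀ = 0.66×0.0 + 0.28×0.0 + 0.10×11.0 + 0.05×9.2 = 1.5600
Highest R₀: strategy Q with 2.8880.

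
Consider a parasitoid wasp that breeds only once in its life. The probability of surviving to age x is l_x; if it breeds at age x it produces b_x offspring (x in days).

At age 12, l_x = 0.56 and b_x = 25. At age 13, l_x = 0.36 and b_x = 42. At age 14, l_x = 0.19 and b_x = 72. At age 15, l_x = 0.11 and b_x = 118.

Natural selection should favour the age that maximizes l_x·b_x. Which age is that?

Expected offspring if breeding at age x = l_x × b_x:
  age 12: 0.56 × 25 = 14.000
  age 13: 0.36 × 42 = 15.120
  age 14: 0.19 × 72 = 13.680
  age 15: 0.11 × 118 = 12.980
Maximum at age 13 (15.120).

13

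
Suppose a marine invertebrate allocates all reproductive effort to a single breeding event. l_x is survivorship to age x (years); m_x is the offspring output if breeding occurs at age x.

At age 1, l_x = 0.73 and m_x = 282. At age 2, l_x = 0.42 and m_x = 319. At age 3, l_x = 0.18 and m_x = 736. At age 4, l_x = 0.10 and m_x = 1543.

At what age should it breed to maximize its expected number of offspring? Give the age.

1

Expected offspring if breeding at age x = l_x × m_x:
  age 1: 0.73 × 282 = 205.860
  age 2: 0.42 × 319 = 133.980
  age 3: 0.18 × 736 = 132.480
  age 4: 0.10 × 1543 = 154.300
Maximum at age 1 (205.860).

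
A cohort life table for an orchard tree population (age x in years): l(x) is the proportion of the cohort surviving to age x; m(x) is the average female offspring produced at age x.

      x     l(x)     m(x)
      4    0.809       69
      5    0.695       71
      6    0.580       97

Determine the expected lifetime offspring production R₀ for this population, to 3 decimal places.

161.426

R₀ = Σ l(x) m(x):
  age 4: 0.809 × 69 = 55.8210
  age 5: 0.695 × 71 = 49.3450
  age 6: 0.580 × 97 = 56.2600
R₀ = 55.8210 + 49.3450 + 56.2600 = 161.4260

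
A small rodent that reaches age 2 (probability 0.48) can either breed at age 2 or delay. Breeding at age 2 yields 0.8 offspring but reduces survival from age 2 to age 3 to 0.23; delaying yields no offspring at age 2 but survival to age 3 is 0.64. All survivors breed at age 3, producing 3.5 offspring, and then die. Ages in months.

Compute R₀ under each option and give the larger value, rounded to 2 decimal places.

1.08

breed at age 2: R₀ = 0.48 × (0.8 + 0.23 × 3.5) = 0.48 × 1.6050 = 0.7704
delay to age 3: R₀ = 0.48 × (0.64 × 3.5) = 0.48 × 2.2400 = 1.0752
Higher: delay to age 3 (1.0752).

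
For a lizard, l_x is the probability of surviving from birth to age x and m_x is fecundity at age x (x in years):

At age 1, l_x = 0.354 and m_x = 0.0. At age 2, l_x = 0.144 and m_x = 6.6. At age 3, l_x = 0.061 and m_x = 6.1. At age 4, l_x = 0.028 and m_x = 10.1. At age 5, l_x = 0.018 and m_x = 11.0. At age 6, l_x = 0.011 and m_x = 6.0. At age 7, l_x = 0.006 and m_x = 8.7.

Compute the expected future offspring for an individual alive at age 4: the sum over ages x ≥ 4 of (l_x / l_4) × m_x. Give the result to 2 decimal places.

21.39

l_4 = 0.028. Conditional survival from age 4 to x is l_x / l_4.
  x=4: (0.028/0.028) × 10.1 = 10.1000
  x=5: (0.018/0.028) × 11.0 = 7.0714
  x=6: (0.011/0.028) × 6.0 = 2.3571
  x=7: (0.006/0.028) × 8.7 = 1.8643
Sum = 10.1000 + 7.0714 + 2.3571 + 1.8643 = 21.3929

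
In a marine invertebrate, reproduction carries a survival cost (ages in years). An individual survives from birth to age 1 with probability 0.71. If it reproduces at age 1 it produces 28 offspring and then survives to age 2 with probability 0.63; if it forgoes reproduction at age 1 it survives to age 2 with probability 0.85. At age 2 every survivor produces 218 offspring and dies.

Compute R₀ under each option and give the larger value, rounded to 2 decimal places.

131.56

breed at age 1: R₀ = 0.71 × (28 + 0.63 × 218) = 0.71 × 165.3400 = 117.3914
delay to age 2: R₀ = 0.71 × (0.85 × 218) = 0.71 × 185.3000 = 131.5630
Higher: delay to age 2 (131.5630).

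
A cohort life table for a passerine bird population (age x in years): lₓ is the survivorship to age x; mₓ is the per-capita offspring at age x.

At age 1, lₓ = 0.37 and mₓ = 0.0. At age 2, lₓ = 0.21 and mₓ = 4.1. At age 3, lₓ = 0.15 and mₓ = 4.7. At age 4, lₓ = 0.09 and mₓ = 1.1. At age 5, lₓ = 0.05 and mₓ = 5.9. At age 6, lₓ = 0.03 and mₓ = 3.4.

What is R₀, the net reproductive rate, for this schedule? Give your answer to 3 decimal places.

2.062

R₀ = Σ lₓ mₓ:
  age 1: 0.37 × 0.0 = 0.0000
  age 2: 0.21 × 4.1 = 0.8610
  age 3: 0.15 × 4.7 = 0.7050
  age 4: 0.09 × 1.1 = 0.0990
  age 5: 0.05 × 5.9 = 0.2950
  age 6: 0.03 × 3.4 = 0.1020
R₀ = 0.0000 + 0.8610 + 0.7050 + 0.0990 + 0.2950 + 0.1020 = 2.0620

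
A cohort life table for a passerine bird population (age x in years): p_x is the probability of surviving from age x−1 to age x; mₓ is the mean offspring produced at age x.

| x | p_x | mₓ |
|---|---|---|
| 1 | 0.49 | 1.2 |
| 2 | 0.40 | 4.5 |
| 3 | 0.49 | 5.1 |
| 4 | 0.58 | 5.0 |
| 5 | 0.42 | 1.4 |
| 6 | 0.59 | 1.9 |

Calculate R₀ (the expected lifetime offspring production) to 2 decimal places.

2.30

Survivorship from birth: l_x = p_1·p_2·…·p_x.
  l_1 = 0.49000
  l_2 = 0.19600
  l_3 = 0.09604
  l_4 = 0.05570
  l_5 = 0.02340
  l_6 = 0.01380
R₀ = Σ l_x mₓ:
  age 1: 0.49000 × 1.2 = 0.5880
  age 2: 0.19600 × 4.5 = 0.8820
  age 3: 0.09604 × 5.1 = 0.4898
  age 4: 0.05570 × 5.0 = 0.2785
  age 5: 0.02340 × 1.4 = 0.0328
  age 6: 0.01380 × 1.9 = 0.0262
R₀ = 0.5880 + 0.8820 + 0.4898 + 0.2785 + 0.0328 + 0.0262 = 2.2973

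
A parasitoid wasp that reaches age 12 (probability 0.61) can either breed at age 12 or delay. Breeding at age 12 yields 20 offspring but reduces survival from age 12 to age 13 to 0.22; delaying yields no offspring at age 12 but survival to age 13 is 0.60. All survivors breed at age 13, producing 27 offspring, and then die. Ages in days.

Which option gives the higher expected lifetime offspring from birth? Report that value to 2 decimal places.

15.82

breed at age 12: R₀ = 0.61 × (20 + 0.22 × 27) = 0.61 × 25.9400 = 15.8234
delay to age 13: R₀ = 0.61 × (0.60 × 27) = 0.61 × 16.2000 = 9.8820
Higher: breed at age 12 (15.8234).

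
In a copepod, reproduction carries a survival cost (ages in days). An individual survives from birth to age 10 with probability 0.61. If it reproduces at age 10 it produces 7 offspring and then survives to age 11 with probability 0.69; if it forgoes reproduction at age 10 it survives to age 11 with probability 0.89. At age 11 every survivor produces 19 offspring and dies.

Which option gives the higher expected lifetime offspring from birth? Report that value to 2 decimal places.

12.27

breed at age 10: R₀ = 0.61 × (7 + 0.69 × 19) = 0.61 × 20.1100 = 12.2671
delay to age 11: R₀ = 0.61 × (0.89 × 19) = 0.61 × 16.9100 = 10.3151
Higher: breed at age 10 (12.2671).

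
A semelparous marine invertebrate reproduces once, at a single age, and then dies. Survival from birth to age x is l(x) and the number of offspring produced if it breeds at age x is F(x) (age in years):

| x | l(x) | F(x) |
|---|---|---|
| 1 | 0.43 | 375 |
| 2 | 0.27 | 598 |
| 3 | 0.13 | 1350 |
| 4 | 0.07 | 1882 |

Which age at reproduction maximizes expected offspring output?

3

Expected offspring if breeding at age x = l(x) × F(x):
  age 1: 0.43 × 375 = 161.250
  age 2: 0.27 × 598 = 161.460
  age 3: 0.13 × 1350 = 175.500
  age 4: 0.07 × 1882 = 131.740
Maximum at age 3 (175.500).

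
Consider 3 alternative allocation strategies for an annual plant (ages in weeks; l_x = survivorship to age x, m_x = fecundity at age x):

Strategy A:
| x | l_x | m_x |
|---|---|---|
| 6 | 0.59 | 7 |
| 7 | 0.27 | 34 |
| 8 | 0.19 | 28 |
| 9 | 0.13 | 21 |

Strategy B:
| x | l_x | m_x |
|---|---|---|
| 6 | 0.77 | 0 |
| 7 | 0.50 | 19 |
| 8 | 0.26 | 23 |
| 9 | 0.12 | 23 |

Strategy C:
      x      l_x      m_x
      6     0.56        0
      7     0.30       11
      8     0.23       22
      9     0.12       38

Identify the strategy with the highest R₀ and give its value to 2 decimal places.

21.36

Strategy A: R₀ = 0.59×7 + 0.27×34 + 0.19×28 + 0.13×21 = 21.3600
Strategy B: R₀ = 0.77×0 + 0.50×19 + 0.26×23 + 0.12×23 = 18.2400
Strategy C: R₀ = 0.56×0 + 0.30×11 + 0.23×22 + 0.12×38 = 12.9200
Highest R₀: strategy A with 21.3600.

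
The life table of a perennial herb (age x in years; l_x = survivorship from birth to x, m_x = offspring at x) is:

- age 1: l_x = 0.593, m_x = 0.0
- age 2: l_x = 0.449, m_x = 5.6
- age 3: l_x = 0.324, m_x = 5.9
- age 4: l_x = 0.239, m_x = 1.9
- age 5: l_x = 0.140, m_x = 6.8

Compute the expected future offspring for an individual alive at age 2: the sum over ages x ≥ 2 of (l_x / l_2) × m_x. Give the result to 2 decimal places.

12.99

l_2 = 0.449. Conditional survival from age 2 to x is l_x / l_2.
  x=2: (0.449/0.449) × 5.6 = 5.6000
  x=3: (0.324/0.449) × 5.9 = 4.2575
  x=4: (0.239/0.449) × 1.9 = 1.0114
  x=5: (0.140/0.449) × 6.8 = 2.1203
Sum = 5.6000 + 4.2575 + 1.0114 + 2.1203 = 12.9891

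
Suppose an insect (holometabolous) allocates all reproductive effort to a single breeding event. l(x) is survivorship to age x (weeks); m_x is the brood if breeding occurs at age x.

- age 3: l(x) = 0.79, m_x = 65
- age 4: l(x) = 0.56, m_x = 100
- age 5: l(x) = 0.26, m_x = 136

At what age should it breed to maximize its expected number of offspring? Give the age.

Expected offspring if breeding at age x = l(x) × m_x:
  age 3: 0.79 × 65 = 51.350
  age 4: 0.56 × 100 = 56.000
  age 5: 0.26 × 136 = 35.360
Maximum at age 4 (56.000).

4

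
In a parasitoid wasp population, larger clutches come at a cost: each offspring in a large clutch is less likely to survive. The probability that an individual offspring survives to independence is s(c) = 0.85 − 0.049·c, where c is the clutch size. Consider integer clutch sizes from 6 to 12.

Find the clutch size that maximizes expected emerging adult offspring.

Expected emerging adult offspring = c × s(c):
  c=6: 6 × 0.556 = 3.336
  c=7: 7 × 0.507 = 3.549
  c=8: 8 × 0.458 = 3.664
  c=9: 9 × 0.409 = 3.681
  c=10: 10 × 0.360 = 3.600
  c=11: 11 × 0.311 = 3.421
  c=12: 12 × 0.262 = 3.144
Maximum at c = 9 (3.681 emerging adult offspring).

9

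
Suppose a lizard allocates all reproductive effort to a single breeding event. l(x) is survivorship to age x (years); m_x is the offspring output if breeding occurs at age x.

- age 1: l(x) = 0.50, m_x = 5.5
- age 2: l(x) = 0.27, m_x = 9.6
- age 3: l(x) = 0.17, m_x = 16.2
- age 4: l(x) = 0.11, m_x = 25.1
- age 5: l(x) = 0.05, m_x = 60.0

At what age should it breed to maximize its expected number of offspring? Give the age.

Expected offspring if breeding at age x = l(x) × m_x:
  age 1: 0.50 × 5.5 = 2.750
  age 2: 0.27 × 9.6 = 2.592
  age 3: 0.17 × 16.2 = 2.754
  age 4: 0.11 × 25.1 = 2.761
  age 5: 0.05 × 60.0 = 3.000
Maximum at age 5 (3.000).

5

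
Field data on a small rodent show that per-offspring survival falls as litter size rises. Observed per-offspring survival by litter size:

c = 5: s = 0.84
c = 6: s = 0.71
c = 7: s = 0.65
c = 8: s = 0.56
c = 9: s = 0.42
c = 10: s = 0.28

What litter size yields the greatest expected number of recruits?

7

Expected recruits = c × s(c):
  c=5: 5 × 0.84 = 4.200
  c=6: 6 × 0.71 = 4.260
  c=7: 7 × 0.65 = 4.550
  c=8: 8 × 0.56 = 4.480
  c=9: 9 × 0.42 = 3.780
  c=10: 10 × 0.28 = 2.800
Maximum at c = 7 (4.550 recruits).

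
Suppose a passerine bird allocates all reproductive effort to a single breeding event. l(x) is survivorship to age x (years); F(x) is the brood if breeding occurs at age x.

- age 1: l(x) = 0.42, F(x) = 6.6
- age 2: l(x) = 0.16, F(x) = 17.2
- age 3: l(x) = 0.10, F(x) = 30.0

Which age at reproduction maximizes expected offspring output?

3

Expected offspring if breeding at age x = l(x) × F(x):
  age 1: 0.42 × 6.6 = 2.772
  age 2: 0.16 × 17.2 = 2.752
  age 3: 0.10 × 30.0 = 3.000
Maximum at age 3 (3.000).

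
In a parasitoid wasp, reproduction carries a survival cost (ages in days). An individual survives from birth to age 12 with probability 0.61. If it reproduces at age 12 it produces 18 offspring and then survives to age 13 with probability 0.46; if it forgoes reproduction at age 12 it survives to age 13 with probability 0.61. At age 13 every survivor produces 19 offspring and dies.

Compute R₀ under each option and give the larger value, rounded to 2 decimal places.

breed at age 12: R₀ = 0.61 × (18 + 0.46 × 19) = 0.61 × 26.7400 = 16.3114
delay to age 13: R₀ = 0.61 × (0.61 × 19) = 0.61 × 11.5900 = 7.0699
Higher: breed at age 12 (16.3114).

16.31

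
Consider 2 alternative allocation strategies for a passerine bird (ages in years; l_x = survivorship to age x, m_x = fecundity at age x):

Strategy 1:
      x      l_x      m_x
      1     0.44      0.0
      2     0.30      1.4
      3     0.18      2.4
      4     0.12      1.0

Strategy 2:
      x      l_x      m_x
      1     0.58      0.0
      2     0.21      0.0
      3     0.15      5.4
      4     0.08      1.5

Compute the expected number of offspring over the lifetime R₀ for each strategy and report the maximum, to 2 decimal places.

0.97

Strategy 1: R₀ = 0.44×0.0 + 0.30×1.4 + 0.18×2.4 + 0.12×1.0 = 0.9720
Strategy 2: R₀ = 0.58×0.0 + 0.21×0.0 + 0.15×5.4 + 0.08×1.5 = 0.9300
Highest R₀: strategy 1 with 0.9720.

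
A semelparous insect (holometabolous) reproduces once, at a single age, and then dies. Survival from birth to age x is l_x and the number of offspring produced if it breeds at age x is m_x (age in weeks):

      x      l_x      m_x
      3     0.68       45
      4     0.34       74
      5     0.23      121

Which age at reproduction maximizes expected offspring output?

3

Expected offspring if breeding at age x = l_x × m_x:
  age 3: 0.68 × 45 = 30.600
  age 4: 0.34 × 74 = 25.160
  age 5: 0.23 × 121 = 27.830
Maximum at age 3 (30.600).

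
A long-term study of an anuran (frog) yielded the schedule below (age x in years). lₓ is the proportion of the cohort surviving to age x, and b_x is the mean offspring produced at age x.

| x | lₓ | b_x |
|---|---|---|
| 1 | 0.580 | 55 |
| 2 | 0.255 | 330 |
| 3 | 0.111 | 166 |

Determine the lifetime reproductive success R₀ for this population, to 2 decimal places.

134.48

R₀ = Σ lₓ b_x:
  age 1: 0.580 × 55 = 31.9000
  age 2: 0.255 × 330 = 84.1500
  age 3: 0.111 × 166 = 18.4260
R₀ = 31.9000 + 84.1500 + 18.4260 = 134.4760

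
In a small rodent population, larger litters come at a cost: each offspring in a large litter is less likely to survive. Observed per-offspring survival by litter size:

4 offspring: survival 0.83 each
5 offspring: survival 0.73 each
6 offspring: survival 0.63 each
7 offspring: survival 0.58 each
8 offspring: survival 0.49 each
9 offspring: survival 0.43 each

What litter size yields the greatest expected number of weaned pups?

7

Expected weaned pups = c × s(c):
  c=4: 4 × 0.83 = 3.320
  c=5: 5 × 0.73 = 3.650
  c=6: 6 × 0.63 = 3.780
  c=7: 7 × 0.58 = 4.060
  c=8: 8 × 0.49 = 3.920
  c=9: 9 × 0.43 = 3.870
Maximum at c = 7 (4.060 weaned pups).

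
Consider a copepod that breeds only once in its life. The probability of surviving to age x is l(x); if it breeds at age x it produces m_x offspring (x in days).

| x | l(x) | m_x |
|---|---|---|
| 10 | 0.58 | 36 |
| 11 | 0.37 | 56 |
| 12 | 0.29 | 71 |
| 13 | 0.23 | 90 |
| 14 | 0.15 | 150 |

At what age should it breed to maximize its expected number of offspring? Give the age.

14

Expected offspring if breeding at age x = l(x) × m_x:
  age 10: 0.58 × 36 = 20.880
  age 11: 0.37 × 56 = 20.720
  age 12: 0.29 × 71 = 20.590
  age 13: 0.23 × 90 = 20.700
  age 14: 0.15 × 150 = 22.500
Maximum at age 14 (22.500).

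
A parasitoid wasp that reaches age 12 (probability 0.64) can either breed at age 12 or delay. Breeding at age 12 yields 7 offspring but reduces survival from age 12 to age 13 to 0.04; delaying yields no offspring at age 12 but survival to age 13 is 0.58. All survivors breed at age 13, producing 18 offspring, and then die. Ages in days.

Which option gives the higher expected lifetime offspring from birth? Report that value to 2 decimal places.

breed at age 12: R₀ = 0.64 × (7 + 0.04 × 18) = 0.64 × 7.7200 = 4.9408
delay to age 13: R₀ = 0.64 × (0.58 × 18) = 0.64 × 10.4400 = 6.6816
Higher: delay to age 13 (6.6816).

6.68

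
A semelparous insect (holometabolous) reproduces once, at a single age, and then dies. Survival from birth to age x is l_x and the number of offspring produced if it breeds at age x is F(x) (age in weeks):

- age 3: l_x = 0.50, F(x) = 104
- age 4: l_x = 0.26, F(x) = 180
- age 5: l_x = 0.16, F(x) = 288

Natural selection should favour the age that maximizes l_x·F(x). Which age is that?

Expected offspring if breeding at age x = l_x × F(x):
  age 3: 0.50 × 104 = 52.000
  age 4: 0.26 × 180 = 46.800
  age 5: 0.16 × 288 = 46.080
Maximum at age 3 (52.000).

3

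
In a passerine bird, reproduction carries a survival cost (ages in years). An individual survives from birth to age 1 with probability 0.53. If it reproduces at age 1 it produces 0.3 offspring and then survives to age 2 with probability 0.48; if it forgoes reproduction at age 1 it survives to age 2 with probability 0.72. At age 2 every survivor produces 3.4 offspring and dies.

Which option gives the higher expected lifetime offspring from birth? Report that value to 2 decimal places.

breed at age 1: R₀ = 0.53 × (0.3 + 0.48 × 3.4) = 0.53 × 1.9320 = 1.0240
delay to age 2: R₀ = 0.53 × (0.72 × 3.4) = 0.53 × 2.4480 = 1.2974
Higher: delay to age 2 (1.2974).

1.30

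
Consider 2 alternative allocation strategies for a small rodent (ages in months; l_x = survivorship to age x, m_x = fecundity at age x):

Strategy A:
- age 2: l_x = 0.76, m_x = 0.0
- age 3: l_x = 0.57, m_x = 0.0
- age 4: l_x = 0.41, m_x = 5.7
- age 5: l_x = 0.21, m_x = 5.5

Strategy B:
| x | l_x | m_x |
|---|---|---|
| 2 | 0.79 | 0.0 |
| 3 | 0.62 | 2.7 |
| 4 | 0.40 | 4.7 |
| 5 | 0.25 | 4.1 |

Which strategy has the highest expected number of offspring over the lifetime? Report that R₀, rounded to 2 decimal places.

4.58

Strategy A: R₀ = 0.76×0.0 + 0.57×0.0 + 0.41×5.7 + 0.21×5.5 = 3.4920
Strategy B: R₀ = 0.79×0.0 + 0.62×2.7 + 0.40×4.7 + 0.25×4.1 = 4.5790
Highest R₀: strategy B with 4.5790.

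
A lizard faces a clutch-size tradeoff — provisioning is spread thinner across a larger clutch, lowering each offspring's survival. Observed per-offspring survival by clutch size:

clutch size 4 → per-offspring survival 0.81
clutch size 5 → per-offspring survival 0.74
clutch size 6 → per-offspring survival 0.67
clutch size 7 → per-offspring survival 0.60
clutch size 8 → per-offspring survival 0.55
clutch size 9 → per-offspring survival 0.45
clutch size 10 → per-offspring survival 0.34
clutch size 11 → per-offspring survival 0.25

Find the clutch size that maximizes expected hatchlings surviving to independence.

Expected hatchlings surviving to independence = c × s(c):
  c=4: 4 × 0.81 = 3.240
  c=5: 5 × 0.74 = 3.700
  c=6: 6 × 0.67 = 4.020
  c=7: 7 × 0.60 = 4.200
  c=8: 8 × 0.55 = 4.400
  c=9: 9 × 0.45 = 4.050
  c=10: 10 × 0.34 = 3.400
  c=11: 11 × 0.25 = 2.750
Maximum at c = 8 (4.400 hatchlings surviving to independence).

8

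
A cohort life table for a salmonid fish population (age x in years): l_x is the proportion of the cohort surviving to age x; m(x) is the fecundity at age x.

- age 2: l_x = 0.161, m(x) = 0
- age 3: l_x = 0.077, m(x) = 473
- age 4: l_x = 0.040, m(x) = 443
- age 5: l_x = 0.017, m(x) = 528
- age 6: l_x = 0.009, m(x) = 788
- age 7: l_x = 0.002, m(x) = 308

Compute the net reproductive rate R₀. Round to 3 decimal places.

70.825

R₀ = Σ l_x m(x):
  age 2: 0.161 × 0 = 0.0000
  age 3: 0.077 × 473 = 36.4210
  age 4: 0.040 × 443 = 17.7200
  age 5: 0.017 × 528 = 8.9760
  age 6: 0.009 × 788 = 7.0920
  age 7: 0.002 × 308 = 0.6160
R₀ = 0.0000 + 36.4210 + 17.7200 + 8.9760 + 7.0920 + 0.6160 = 70.8250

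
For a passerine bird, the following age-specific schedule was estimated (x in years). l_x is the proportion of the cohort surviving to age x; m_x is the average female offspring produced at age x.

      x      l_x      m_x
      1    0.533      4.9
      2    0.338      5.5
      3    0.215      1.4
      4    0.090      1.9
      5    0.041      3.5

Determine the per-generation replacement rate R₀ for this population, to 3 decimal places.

R₀ = Σ l_x m_x:
  age 1: 0.533 × 4.9 = 2.6117
  age 2: 0.338 × 5.5 = 1.8590
  age 3: 0.215 × 1.4 = 0.3010
  age 4: 0.090 × 1.9 = 0.1710
  age 5: 0.041 × 3.5 = 0.1435
R₀ = 2.6117 + 1.8590 + 0.3010 + 0.1710 + 0.1435 = 5.0862

5.086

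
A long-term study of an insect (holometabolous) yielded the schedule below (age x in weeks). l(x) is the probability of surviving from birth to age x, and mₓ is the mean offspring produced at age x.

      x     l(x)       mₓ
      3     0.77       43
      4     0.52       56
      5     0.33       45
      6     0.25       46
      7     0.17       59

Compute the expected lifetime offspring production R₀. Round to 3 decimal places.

R₀ = Σ l(x) mₓ:
  age 3: 0.77 × 43 = 33.1100
  age 4: 0.52 × 56 = 29.1200
  age 5: 0.33 × 45 = 14.8500
  age 6: 0.25 × 46 = 11.5000
  age 7: 0.17 × 59 = 10.0300
R₀ = 33.1100 + 29.1200 + 14.8500 + 11.5000 + 10.0300 = 98.6100

98.610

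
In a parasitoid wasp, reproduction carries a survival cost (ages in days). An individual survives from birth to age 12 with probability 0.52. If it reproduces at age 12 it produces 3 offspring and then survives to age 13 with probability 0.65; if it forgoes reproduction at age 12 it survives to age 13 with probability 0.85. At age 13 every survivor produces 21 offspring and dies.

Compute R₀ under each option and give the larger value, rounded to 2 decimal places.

9.28

breed at age 12: R₀ = 0.52 × (3 + 0.65 × 21) = 0.52 × 16.6500 = 8.6580
delay to age 13: R₀ = 0.52 × (0.85 × 21) = 0.52 × 17.8500 = 9.2820
Higher: delay to age 13 (9.2820).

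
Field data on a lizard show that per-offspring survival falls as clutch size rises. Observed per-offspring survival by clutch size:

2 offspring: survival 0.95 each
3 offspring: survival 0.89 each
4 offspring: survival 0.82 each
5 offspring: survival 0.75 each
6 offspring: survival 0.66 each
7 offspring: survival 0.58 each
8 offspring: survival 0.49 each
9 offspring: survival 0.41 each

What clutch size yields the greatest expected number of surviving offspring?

7

Expected surviving offspring = c × s(c):
  c=2: 2 × 0.95 = 1.900
  c=3: 3 × 0.89 = 2.670
  c=4: 4 × 0.82 = 3.280
  c=5: 5 × 0.75 = 3.750
  c=6: 6 × 0.66 = 3.960
  c=7: 7 × 0.58 = 4.060
  c=8: 8 × 0.49 = 3.920
  c=9: 9 × 0.41 = 3.690
Maximum at c = 7 (4.060 surviving offspring).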